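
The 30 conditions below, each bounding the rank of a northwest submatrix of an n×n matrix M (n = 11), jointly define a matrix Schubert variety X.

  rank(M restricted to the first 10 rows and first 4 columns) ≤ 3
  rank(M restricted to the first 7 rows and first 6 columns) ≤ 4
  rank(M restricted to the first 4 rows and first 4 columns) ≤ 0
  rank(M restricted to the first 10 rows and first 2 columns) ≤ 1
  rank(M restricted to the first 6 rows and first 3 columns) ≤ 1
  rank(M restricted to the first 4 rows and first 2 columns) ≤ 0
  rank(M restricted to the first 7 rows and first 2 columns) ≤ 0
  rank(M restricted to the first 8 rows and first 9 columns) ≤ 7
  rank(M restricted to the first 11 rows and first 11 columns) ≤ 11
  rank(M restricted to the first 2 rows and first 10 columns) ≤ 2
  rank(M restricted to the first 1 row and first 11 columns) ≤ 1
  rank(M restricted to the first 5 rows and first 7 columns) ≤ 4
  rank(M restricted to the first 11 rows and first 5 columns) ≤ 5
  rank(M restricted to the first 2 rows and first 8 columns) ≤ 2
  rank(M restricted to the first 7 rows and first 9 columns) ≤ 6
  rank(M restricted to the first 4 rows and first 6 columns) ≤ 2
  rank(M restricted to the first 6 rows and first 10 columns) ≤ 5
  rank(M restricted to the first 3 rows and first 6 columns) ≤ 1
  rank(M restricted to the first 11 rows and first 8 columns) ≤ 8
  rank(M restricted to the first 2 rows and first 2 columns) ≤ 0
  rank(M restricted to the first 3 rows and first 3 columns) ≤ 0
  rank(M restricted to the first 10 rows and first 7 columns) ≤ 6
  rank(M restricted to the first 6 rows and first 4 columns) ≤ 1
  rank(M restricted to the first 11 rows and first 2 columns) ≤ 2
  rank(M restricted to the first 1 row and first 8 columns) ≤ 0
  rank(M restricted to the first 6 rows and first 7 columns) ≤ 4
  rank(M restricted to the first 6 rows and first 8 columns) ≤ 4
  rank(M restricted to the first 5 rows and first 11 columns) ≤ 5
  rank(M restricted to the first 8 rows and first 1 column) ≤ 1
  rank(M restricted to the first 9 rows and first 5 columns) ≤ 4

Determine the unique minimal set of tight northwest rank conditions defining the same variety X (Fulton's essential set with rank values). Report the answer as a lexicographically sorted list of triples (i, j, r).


Computing R[i][j] = min implied NW-rank bound (n=11, 30 conditions):

  i=1: 0, 0, 0, 0, 0, 0, 0, 0, 1, 1, 1
  i=2: 0, 0, 0, 0, 1, 1, 1, 1, 2, 2, 2
  i=3: 0, 0, 0, 0, 1, 1, 2, 2, 3, 3, 3
  i=4: 0, 0, 0, 0, 1, 2, 3, 3, 4, 4, 4
  i=5: 0, 0, 1, 1, 2, 3, 4, 4, 5, 5, 5
  i=6: 0, 0, 1, 1, 2, 3, 4, 4, 5, 5, 6
  i=7: 0, 0, 1, 2, 3, 4, 5, 5, 6, 6, 7
  i=8: 1, 1, 2, 3, 4, 5, 6, 6, 7, 7, 8
  i=9: 1, 1, 2, 3, 4, 5, 6, 7, 8, 8, 9
  i=10: 1, 1, 2, 3, 4, 5, 6, 7, 8, 9, 10
  i=11: 1, 2, 3, 4, 5, 6, 7, 8, 9, 10, 11

giving w = (9, 5, 7, 6, 3, 11, 4, 1, 8, 10, 2) via Δ²R.

Rothe diagram D(w) (32 cells), 8 SE-corners (essential conditions):

[(1, 8, 0), (3, 6, 1), (4, 4, 0), (6, 4, 1), (6, 8, 4), (6, 10, 5), (7, 2, 0), (10, 2, 1)]


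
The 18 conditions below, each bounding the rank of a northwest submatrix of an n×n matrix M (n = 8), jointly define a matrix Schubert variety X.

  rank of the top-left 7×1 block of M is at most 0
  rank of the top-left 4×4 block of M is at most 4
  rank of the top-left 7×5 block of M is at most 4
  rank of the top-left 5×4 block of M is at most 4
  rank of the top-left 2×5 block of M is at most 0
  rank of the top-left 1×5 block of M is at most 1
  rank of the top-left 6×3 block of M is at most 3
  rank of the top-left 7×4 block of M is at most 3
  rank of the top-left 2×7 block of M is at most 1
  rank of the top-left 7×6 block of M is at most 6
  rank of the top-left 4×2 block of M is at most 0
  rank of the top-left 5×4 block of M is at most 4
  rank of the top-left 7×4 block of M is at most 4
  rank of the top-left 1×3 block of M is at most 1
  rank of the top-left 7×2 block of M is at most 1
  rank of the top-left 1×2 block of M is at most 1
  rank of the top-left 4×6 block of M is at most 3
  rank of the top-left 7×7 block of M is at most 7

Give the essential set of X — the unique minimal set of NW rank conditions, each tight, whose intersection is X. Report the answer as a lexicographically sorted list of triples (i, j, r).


Recovering R(i,j) via the rank-extension bound from the 18 conditions:

  R[1]: 0  0  0  0  0  1  1  1
  R[2]: 0  0  0  0  0  1  1  2
  R[3]: 0  0  1  1  1  2  2  3
  R[4]: 0  0  1  2  2  3  3  4
  R[5]: 0  1  2  3  3  4  4  5
  R[6]: 0  1  2  3  4  5  5  6
  R[7]: 0  1  2  3  4  5  6  7
  R[8]: 1  2  3  4  5  6  7  8

hence w(1..8) = (6, 8, 3, 4, 2, 5, 7, 1).

|D(w)|=18, |Ess(w)|=4:

[(2, 5, 0), (2, 7, 1), (4, 2, 0), (7, 1, 0)]


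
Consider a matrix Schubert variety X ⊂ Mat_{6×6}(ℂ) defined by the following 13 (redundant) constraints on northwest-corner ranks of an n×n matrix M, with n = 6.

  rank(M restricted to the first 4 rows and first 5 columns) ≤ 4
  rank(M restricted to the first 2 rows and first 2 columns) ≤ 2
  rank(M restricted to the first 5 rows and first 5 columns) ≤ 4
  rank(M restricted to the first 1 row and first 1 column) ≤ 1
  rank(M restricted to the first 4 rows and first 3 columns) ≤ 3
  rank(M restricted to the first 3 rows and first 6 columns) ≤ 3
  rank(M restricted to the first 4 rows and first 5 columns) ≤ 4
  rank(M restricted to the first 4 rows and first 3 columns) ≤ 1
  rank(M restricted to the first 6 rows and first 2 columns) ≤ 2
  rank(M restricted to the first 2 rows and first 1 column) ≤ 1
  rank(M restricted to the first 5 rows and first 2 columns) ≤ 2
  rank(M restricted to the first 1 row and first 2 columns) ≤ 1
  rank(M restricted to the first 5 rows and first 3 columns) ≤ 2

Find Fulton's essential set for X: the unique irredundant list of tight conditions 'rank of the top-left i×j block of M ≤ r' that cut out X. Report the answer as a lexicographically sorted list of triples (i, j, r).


Recovering R(i,j) via the rank-extension bound from the 13 conditions:

  R[1]: 1  1  1  1  1  1
  R[2]: 1  1  1  2  2  2
  R[3]: 1  1  1  2  3  3
  R[4]: 1  1  1  2  3  4
  R[5]: 1  2  2  3  4  5
  R[6]: 1  2  3  4  5  6

so w = (1, 4, 5, 6, 2, 3).

Fulton essential set (1 of the 6 Rothe cells):

[(4, 3, 1)]


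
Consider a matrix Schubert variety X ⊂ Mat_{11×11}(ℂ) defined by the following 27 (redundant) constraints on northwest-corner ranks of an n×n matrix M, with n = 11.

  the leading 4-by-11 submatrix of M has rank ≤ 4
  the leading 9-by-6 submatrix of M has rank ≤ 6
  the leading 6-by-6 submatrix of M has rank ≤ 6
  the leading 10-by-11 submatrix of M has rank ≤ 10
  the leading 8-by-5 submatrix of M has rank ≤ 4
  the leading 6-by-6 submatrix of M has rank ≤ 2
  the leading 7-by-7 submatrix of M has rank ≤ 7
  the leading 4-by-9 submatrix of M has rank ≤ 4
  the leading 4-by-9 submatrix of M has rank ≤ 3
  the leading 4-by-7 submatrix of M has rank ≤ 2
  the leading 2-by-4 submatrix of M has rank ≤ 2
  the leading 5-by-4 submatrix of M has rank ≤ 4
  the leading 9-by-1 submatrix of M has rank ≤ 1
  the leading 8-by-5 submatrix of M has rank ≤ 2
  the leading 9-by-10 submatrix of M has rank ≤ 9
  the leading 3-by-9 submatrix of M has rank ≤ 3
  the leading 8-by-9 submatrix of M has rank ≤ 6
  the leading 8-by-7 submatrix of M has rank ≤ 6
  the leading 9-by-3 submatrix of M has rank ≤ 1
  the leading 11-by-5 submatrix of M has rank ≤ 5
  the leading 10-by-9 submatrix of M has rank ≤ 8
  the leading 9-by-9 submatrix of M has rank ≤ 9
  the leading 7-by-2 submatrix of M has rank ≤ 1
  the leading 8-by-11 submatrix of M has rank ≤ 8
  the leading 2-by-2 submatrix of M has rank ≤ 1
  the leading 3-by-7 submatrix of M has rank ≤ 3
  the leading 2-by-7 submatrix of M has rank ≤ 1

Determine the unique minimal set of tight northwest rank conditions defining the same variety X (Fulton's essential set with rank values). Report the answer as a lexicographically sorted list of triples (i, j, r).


Propagating the 27 rank bounds to every northwest block:

  row 1: 1  1  1  1  1  1  1  1  1  1  1
  row 2: 1  1  1  1  1  1  1  2  2  2  2
  row 3: 1  1  1  2  2  2  2  3  3  3  3
  row 4: 1  1  1  2  2  2  2  3  3  4  4
  row 5: 1  1  1  2  2  2  3  4  4  5  5
  row 6: 1  1  1  2  2  2  3  4  5  6  6
  row 7: 1  1  1  2  2  3  4  5  6  7  7
  row 8: 1  1  1  2  2  3  4  5  6  7  8
  row 9: 1  1  1  2  3  4  5  6  7  8  9
  row 10: 1  2  2  3  4  5  6  7  8  9  10
  row 11: 1  2  3  4  5  6  7  8  9  10  11

the unique w with this rank table is (1, 8, 4, 10, 7, 9, 6, 11, 5, 2, 3).

Rothe diagram D(w) (30 cells), 6 SE-corners (essential conditions):

[(2, 7, 1), (4, 7, 2), (4, 9, 3), (6, 6, 2), (8, 5, 2), (9, 3, 1)]


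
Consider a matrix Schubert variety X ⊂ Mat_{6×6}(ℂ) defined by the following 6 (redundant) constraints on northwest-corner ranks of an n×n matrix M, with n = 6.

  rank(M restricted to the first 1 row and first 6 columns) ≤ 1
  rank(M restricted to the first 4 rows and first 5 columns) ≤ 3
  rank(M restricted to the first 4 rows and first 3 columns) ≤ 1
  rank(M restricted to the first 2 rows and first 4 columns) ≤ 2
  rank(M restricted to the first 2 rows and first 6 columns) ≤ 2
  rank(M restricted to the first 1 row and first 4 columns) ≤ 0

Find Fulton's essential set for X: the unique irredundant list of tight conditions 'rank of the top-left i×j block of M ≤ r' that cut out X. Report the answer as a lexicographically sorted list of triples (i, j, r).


Propagating the 6 rank bounds to every northwest block:

  row 1: 0, 0, 0, 0, 1, 1
  row 2: 1, 1, 1, 1, 2, 2
  row 3: 1, 1, 1, 2, 3, 3
  row 4: 1, 1, 1, 2, 3, 4
  row 5: 1, 2, 2, 3, 4, 5
  row 6: 1, 2, 3, 4, 5, 6

reading off 1-entries of Δ²R: w = (5, 1, 4, 6, 2, 3).

2 SE-corners of the 8-cell Rothe diagram give Ess(w):

[(1, 4, 0), (4, 3, 1)]


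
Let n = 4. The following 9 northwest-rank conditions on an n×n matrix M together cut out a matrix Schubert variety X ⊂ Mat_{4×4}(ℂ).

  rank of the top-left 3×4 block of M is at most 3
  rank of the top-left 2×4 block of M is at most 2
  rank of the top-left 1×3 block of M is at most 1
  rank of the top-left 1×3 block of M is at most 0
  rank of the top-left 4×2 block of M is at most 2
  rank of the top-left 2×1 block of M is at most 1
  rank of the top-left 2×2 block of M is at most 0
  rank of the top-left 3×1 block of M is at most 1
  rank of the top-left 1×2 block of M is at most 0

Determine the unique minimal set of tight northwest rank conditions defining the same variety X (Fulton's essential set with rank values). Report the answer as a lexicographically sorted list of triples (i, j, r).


Propagating the 9 rank bounds to every northwest block:

  R[1]: 0 0 0 1
  R[2]: 0 0 1 2
  R[3]: 1 1 2 3
  R[4]: 1 2 3 4

giving w = (4, 3, 1, 2) via Δ²R.

D(w) has 5 cells with 2 SE-corners; essential set:

[(1, 3, 0), (2, 2, 0)]


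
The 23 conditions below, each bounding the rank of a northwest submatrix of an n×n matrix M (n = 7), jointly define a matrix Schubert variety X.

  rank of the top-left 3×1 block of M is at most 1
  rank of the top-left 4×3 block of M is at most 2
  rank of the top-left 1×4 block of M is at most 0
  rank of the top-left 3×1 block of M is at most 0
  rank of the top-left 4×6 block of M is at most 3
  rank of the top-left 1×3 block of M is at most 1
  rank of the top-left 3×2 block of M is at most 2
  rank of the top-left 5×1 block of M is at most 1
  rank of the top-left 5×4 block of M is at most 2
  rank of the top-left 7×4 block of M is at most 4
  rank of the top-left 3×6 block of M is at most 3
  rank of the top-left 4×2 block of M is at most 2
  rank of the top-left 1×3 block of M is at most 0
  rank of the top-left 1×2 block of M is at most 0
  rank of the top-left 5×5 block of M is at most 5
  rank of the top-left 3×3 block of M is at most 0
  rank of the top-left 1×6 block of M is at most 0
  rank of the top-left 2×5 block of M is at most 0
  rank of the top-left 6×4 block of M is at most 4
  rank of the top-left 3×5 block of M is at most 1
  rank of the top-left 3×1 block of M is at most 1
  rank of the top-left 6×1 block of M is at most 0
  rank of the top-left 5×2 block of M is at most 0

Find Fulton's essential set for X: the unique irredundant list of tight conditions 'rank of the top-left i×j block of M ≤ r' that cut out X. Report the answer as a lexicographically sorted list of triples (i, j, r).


The tightest implied rank at each (i,j), from the 23 conditions:

  i=1: 0  0  0  0  0  0  1
  i=2: 0  0  0  0  0  1  2
  i=3: 0  0  0  1  1  2  3
  i=4: 0  0  1  2  2  3  4
  i=5: 0  0  1  2  3  4  5
  i=6: 0  1  2  3  4  5  6
  i=7: 1  2  3  4  5  6  7

so w = (7, 6, 4, 3, 5, 2, 1).

D(w) has 19 cells with 5 SE-corners; essential set:

[(1, 6, 0), (2, 5, 0), (3, 3, 0), (5, 2, 0), (6, 1, 0)]


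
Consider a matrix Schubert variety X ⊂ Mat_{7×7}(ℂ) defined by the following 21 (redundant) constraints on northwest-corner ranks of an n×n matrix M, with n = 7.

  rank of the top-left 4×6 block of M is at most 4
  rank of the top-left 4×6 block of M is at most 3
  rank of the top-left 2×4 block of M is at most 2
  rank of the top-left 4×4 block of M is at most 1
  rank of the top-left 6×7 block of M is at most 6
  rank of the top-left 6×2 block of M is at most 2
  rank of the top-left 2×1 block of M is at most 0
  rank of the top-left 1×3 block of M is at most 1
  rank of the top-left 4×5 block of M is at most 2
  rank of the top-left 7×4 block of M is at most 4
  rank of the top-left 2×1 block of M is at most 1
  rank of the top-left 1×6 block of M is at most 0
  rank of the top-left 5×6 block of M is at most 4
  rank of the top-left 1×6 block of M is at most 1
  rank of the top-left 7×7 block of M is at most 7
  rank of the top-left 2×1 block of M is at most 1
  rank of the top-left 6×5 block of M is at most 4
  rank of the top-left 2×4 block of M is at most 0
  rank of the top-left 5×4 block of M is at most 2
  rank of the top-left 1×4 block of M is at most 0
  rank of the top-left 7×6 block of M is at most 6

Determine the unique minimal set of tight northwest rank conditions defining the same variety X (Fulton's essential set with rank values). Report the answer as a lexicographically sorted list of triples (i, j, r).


Recovering R(i,j) via the rank-extension bound from the 21 conditions:

  row 1: 0 0 0 0 0 0 1
  row 2: 0 0 0 0 1 1 2
  row 3: 1 1 1 1 2 2 3
  row 4: 1 1 1 1 2 3 4
  row 5: 1 2 2 2 3 4 5
  row 6: 1 2 3 3 4 5 6
  row 7: 1 2 3 4 5 6 7

giving w = (7, 5, 1, 6, 2, 3, 4) via Δ²R.

Fulton essential set (3 of the 13 Rothe cells):

[(1, 6, 0), (2, 4, 0), (4, 4, 1)]


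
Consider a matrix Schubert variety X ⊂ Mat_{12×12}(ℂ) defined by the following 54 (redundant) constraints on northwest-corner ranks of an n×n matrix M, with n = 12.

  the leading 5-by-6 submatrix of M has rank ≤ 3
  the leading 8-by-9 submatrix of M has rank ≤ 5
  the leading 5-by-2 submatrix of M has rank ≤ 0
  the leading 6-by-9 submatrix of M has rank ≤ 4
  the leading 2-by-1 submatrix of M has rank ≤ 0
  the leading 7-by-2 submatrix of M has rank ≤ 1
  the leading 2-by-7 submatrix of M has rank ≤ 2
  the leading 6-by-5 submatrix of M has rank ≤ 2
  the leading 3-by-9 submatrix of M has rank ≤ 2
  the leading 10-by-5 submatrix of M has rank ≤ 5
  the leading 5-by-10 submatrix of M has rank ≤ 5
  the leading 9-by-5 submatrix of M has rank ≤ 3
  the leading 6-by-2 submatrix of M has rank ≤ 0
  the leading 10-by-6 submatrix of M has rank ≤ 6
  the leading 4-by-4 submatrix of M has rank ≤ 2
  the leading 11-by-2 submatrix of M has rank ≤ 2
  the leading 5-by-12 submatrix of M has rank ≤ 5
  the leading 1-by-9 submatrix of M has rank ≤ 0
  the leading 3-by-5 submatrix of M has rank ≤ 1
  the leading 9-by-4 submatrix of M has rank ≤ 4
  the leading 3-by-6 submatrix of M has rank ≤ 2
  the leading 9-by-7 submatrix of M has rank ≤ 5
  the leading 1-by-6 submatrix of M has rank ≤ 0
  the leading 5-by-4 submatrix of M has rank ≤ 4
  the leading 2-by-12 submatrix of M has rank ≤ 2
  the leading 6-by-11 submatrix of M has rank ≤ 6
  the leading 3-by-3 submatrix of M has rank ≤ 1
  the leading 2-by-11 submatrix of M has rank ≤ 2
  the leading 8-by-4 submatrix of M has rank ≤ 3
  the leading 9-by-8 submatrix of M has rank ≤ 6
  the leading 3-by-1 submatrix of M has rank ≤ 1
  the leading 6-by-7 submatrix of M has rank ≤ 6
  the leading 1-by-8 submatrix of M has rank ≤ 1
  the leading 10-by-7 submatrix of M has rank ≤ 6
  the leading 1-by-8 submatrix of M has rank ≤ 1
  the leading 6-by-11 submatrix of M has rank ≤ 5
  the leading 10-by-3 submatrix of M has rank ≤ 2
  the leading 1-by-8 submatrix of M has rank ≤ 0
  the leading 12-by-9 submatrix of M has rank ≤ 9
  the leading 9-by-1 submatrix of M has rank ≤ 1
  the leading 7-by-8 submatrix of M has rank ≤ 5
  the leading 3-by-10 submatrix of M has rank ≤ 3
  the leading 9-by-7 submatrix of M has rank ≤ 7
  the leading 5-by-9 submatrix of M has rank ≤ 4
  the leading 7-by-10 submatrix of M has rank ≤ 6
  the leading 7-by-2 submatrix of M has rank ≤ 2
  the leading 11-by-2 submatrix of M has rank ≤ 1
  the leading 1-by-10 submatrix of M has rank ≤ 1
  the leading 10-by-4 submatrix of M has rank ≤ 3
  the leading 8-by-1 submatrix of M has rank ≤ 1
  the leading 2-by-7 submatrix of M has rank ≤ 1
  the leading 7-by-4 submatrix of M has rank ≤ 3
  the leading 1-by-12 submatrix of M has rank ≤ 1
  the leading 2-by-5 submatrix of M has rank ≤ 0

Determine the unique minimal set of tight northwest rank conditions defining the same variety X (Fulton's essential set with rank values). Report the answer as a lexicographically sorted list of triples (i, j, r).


Propagating the 54 rank bounds to every northwest block:

  R[1]: 0  0  0  0  0  0  0  0  0  1  1  1
  R[2]: 0  0  0  0  0  1  1  1  1  2  2  2
  R[3]: 0  0  1  1  1  2  2  2  2  3  3  3
  R[4]: 0  0  1  2  2  3  3  3  3  4  4  4
  R[5]: 0  0  1  2  2  3  4  4  4  5  5  5
  R[6]: 0  0  1  2  2  3  4  4  4  5  5  6
  R[7]: 1  1  2  3  3  4  5  5  5  6  6  7
  R[8]: 1  1  2  3  3  4  5  5  5  6  7  8
  R[9]: 1  1  2  3  3  4  5  6  6  7  8  9
  R[10]: 1  1  2  3  4  5  6  7  7  8  9  10
  R[11]: 1  1  2  3  4  5  6  7  8  9  10  11
  R[12]: 1  2  3  4  5  6  7  8  9  10  11  12

second differences of R give the permutation w = (10, 6, 3, 4, 7, 12, 1, 11, 8, 5, 9, 2).

Rothe diagram D(w) (35 cells), 9 SE-corners (essential conditions):

[(1, 9, 0), (2, 5, 0), (6, 2, 0), (6, 5, 2), (6, 9, 4), (6, 11, 5), (8, 9, 5), (9, 5, 3), (11, 2, 1)]


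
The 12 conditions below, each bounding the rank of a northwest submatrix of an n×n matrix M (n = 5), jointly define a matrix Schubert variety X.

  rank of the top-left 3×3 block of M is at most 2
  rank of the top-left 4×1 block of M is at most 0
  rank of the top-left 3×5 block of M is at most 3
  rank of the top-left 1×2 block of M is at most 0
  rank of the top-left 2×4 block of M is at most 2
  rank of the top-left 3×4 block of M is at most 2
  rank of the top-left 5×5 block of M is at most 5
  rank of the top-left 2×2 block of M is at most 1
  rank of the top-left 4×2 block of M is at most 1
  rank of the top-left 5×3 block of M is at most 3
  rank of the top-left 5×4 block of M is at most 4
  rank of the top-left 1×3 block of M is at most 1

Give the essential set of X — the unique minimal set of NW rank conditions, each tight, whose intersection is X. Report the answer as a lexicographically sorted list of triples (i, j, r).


Rank table r_w(5×5) implied by the 12 constraints:

  R[1]: 0 | 0 | 1 | 1 | 1
  R[2]: 0 | 1 | 2 | 2 | 2
  R[3]: 0 | 1 | 2 | 2 | 3
  R[4]: 0 | 1 | 2 | 3 | 4
  R[5]: 1 | 2 | 3 | 4 | 5

so w = (3, 2, 5, 4, 1).

Rothe diagram D(w) (6 cells), 3 SE-corners (essential conditions):

[(1, 2, 0), (3, 4, 2), (4, 1, 0)]


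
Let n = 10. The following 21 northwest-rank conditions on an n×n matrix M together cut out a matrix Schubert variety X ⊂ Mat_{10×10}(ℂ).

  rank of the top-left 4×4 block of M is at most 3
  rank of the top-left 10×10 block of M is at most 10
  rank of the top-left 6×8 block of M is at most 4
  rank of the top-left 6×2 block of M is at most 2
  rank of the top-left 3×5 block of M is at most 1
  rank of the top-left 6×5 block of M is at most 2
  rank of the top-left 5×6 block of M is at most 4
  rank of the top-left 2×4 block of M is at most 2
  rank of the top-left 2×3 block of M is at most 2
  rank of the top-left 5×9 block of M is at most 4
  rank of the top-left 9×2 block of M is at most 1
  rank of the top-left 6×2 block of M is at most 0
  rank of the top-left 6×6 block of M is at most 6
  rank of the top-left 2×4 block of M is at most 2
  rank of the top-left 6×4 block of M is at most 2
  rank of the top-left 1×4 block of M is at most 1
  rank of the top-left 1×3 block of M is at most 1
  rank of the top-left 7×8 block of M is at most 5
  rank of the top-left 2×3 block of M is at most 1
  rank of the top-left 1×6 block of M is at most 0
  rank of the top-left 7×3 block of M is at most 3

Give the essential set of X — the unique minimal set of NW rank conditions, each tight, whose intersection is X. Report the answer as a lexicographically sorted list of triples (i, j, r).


Propagating the 21 rank bounds to every northwest block:

  row 1: 0 0 0 0 0 0 1 1 1 1
  row 2: 0 0 1 1 1 1 2 2 2 2
  row 3: 0 0 1 1 1 2 3 3 3 3
  row 4: 0 0 1 2 2 3 4 4 4 4
  row 5: 0 0 1 2 2 3 4 4 4 5
  row 6: 0 0 1 2 2 3 4 4 5 6
  row 7: 1 1 2 3 3 4 5 5 6 7
  row 8: 1 1 2 3 4 5 6 6 7 8
  row 9: 1 1 2 3 4 5 6 7 8 9
  row 10: 1 2 3 4 5 6 7 8 9 10

so w = (7, 3, 6, 4, 10, 9, 1, 5, 8, 2).

Rothe diagram D(w) (25 cells), 7 SE-corners (essential conditions):

[(1, 6, 0), (3, 5, 1), (5, 9, 4), (6, 2, 0), (6, 5, 2), (6, 8, 4), (9, 2, 1)]


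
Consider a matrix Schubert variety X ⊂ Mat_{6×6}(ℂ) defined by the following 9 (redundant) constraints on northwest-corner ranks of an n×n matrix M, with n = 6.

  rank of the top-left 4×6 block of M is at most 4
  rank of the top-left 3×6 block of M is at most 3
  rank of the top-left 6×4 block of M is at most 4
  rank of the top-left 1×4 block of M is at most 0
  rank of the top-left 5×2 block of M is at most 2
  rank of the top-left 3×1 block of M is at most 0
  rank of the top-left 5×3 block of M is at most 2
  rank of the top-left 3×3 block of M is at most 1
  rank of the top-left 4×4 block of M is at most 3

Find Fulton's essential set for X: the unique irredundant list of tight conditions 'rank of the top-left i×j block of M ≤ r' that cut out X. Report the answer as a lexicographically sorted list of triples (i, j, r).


Recovering R(i,j) via the rank-extension bound from the 9 conditions:

  0 | 0 | 0 | 0 | 1 | 1
  0 | 1 | 1 | 1 | 2 | 2
  0 | 1 | 1 | 2 | 3 | 3
  1 | 2 | 2 | 3 | 4 | 4
  1 | 2 | 2 | 3 | 4 | 5
  1 | 2 | 3 | 4 | 5 | 6

second differences of R give the permutation w = (5, 2, 4, 1, 6, 3).

4 SE-corners of the 8-cell Rothe diagram give Ess(w):

[(1, 4, 0), (3, 1, 0), (3, 3, 1), (5, 3, 2)]


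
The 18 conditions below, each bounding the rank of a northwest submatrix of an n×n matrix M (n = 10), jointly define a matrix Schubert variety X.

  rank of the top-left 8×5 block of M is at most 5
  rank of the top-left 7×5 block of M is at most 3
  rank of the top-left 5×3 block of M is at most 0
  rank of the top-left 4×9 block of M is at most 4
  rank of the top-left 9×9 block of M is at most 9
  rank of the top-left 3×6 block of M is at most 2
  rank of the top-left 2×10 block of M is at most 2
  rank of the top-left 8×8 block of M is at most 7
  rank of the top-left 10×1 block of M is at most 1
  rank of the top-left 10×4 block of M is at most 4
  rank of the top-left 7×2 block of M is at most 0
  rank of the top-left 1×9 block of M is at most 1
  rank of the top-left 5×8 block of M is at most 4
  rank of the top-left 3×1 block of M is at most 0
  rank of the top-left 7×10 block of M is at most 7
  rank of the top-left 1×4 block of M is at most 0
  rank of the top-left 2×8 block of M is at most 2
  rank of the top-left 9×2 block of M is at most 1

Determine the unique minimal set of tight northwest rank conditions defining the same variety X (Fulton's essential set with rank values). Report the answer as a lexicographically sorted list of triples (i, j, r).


Recovering R(i,j) via the rank-extension bound from the 18 conditions:

  i=1: 0  0  0  0  1  1  1  1  1  1
  i=2: 0  0  0  1  2  2  2  2  2  2
  i=3: 0  0  0  1  2  2  3  3  3  3
  i=4: 0  0  0  1  2  3  4  4  4  4
  i=5: 0  0  0  1  2  3  4  4  5  5
  i=6: 0  0  1  2  3  4  5  5  6  6
  i=7: 0  0  1  2  3  4  5  6  7  7
  i=8: 1  1  2  3  4  5  6  7  8  8
  i=9: 1  1  2  3  4  5  6  7  8  9
  i=10: 1  2  3  4  5  6  7  8  9  10

so w = (5, 4, 7, 6, 9, 3, 8, 1, 10, 2).

6 SE-corners of the 23-cell Rothe diagram give Ess(w):

[(1, 4, 0), (3, 6, 2), (5, 3, 0), (5, 8, 4), (7, 2, 0), (9, 2, 1)]


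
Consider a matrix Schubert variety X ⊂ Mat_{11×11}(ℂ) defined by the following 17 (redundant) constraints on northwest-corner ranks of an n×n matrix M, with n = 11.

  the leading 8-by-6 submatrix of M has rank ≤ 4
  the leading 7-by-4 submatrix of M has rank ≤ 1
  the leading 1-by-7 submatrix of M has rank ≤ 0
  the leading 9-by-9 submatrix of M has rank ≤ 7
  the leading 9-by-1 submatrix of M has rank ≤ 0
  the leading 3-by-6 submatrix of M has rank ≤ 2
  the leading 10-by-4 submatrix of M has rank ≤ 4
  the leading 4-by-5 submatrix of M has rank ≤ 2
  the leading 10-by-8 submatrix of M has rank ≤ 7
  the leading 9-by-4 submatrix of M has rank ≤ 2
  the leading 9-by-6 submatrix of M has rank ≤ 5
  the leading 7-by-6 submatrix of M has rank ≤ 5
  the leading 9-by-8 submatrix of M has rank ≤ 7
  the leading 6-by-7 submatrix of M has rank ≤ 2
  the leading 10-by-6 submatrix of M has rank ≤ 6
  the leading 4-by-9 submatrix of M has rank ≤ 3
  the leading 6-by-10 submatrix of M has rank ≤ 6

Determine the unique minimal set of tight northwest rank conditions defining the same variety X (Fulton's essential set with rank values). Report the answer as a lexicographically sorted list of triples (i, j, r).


Propagating the 17 rank bounds to every northwest block:

  R[1]: 0  0  0  0  0  0  0  1  1  1  1
  R[2]: 0  1  1  1  1  1  1  2  2  2  2
  R[3]: 0  1  1  1  2  2  2  3  3  3  3
  R[4]: 0  1  1  1  2  2  2  3  3  4  4
  R[5]: 0  1  1  1  2  2  2  3  4  5  5
  R[6]: 0  1  1  1  2  2  2  3  4  5  6
  R[7]: 0  1  1  1  2  3  3  4  5  6  7
  R[8]: 0  1  2  2  3  4  4  5  6  7  8
  R[9]: 0  1  2  2  3  4  5  6  7  8  9
  R[10]: 1  2  3  3  4  5  6  7  8  9  10
  R[11]: 1  2  3  4  5  6  7  8  9  10  11

so w = (8, 2, 5, 10, 9, 11, 6, 3, 7, 1, 4).

6 SE-corners of the 33-cell Rothe diagram give Ess(w):

[(1, 7, 0), (4, 9, 3), (6, 7, 2), (7, 4, 1), (9, 1, 0), (9, 4, 2)]


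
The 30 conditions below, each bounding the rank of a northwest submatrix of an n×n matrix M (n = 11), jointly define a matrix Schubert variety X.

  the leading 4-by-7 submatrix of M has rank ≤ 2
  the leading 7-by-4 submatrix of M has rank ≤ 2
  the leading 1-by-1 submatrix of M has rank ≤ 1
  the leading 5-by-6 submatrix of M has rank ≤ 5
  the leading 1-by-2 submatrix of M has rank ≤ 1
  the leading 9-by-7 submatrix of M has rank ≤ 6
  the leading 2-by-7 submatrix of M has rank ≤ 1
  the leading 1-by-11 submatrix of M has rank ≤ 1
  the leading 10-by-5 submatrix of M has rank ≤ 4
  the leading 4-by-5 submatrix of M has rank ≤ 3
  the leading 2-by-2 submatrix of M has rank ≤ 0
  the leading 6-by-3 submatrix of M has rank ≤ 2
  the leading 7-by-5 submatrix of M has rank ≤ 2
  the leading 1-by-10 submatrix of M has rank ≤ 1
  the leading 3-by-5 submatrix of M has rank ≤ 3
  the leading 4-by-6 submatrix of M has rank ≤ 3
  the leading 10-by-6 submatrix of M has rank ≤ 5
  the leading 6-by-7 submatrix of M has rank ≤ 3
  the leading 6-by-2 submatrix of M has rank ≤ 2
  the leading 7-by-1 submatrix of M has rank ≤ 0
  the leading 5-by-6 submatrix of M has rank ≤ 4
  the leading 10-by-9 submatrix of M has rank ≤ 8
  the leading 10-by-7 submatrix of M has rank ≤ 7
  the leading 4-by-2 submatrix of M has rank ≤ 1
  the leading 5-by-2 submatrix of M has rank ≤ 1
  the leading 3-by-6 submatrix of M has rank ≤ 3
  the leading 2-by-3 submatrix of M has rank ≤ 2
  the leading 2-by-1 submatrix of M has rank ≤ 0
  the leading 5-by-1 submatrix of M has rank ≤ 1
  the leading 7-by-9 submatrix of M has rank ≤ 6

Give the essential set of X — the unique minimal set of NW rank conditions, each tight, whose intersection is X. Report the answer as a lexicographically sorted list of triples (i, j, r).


Rank table r_w(11×11) implied by the 30 constraints:

  R[1]: 0  0  1  1  1  1  1  1  1  1  1
  R[2]: 0  0  1  1  1  1  1  2  2  2  2
  R[3]: 0  1  2  2  2  2  2  3  3  3  3
  R[4]: 0  1  2  2  2  2  2  3  4  4  4
  R[5]: 0  1  2  2  2  3  3  4  5  5  5
  R[6]: 0  1  2  2  2  3  3  4  5  6  6
  R[7]: 0  1  2  2  2  3  4  5  6  7  7
  R[8]: 1  2  3  3  3  4  5  6  7  8  8
  R[9]: 1  2  3  4  4  5  6  7  8  9  9
  R[10]: 1  2  3  4  4  5  6  7  8  9  10
  R[11]: 1  2  3  4  5  6  7  8  9  10  11

giving w = (3, 8, 2, 9, 6, 10, 7, 1, 4, 11, 5) via Δ²R.

Rothe diagram D(w) (25 cells), 7 SE-corners (essential conditions):

[(2, 2, 0), (2, 7, 1), (4, 7, 2), (6, 7, 3), (7, 1, 0), (7, 5, 2), (10, 5, 4)]


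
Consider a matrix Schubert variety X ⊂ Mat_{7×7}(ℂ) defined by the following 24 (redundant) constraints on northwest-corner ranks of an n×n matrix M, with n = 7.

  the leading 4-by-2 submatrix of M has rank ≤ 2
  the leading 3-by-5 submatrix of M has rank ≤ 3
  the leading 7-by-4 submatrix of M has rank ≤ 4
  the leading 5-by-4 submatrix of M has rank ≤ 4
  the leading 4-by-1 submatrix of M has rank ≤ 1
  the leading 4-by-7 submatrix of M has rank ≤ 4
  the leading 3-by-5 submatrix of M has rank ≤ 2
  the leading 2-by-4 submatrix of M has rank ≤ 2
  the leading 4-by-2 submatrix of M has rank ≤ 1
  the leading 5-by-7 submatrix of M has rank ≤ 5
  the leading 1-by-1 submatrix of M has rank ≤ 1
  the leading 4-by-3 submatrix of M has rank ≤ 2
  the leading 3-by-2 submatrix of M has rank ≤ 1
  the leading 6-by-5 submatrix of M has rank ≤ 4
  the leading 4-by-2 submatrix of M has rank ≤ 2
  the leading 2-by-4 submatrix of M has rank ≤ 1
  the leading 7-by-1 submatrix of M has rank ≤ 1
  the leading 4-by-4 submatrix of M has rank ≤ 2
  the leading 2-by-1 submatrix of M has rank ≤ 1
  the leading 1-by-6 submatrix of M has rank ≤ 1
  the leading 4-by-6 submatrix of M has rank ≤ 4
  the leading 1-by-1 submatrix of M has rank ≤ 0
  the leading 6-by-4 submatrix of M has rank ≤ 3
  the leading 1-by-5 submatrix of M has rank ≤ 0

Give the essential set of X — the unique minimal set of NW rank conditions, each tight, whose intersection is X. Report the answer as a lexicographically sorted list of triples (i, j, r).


The tightest implied rank at each (i,j), from the 24 conditions:

  row 1: 0 0 0 0 0 1 1
  row 2: 1 1 1 1 1 2 2
  row 3: 1 1 2 2 2 3 3
  row 4: 1 1 2 2 3 4 4
  row 5: 1 2 3 3 4 5 5
  row 6: 1 2 3 3 4 5 6
  row 7: 1 2 3 4 5 6 7

second differences of R give the permutation w = (6, 1, 3, 5, 2, 7, 4).

Fulton essential set (4 of the 9 Rothe cells):

[(1, 5, 0), (4, 2, 1), (4, 4, 2), (6, 4, 3)]


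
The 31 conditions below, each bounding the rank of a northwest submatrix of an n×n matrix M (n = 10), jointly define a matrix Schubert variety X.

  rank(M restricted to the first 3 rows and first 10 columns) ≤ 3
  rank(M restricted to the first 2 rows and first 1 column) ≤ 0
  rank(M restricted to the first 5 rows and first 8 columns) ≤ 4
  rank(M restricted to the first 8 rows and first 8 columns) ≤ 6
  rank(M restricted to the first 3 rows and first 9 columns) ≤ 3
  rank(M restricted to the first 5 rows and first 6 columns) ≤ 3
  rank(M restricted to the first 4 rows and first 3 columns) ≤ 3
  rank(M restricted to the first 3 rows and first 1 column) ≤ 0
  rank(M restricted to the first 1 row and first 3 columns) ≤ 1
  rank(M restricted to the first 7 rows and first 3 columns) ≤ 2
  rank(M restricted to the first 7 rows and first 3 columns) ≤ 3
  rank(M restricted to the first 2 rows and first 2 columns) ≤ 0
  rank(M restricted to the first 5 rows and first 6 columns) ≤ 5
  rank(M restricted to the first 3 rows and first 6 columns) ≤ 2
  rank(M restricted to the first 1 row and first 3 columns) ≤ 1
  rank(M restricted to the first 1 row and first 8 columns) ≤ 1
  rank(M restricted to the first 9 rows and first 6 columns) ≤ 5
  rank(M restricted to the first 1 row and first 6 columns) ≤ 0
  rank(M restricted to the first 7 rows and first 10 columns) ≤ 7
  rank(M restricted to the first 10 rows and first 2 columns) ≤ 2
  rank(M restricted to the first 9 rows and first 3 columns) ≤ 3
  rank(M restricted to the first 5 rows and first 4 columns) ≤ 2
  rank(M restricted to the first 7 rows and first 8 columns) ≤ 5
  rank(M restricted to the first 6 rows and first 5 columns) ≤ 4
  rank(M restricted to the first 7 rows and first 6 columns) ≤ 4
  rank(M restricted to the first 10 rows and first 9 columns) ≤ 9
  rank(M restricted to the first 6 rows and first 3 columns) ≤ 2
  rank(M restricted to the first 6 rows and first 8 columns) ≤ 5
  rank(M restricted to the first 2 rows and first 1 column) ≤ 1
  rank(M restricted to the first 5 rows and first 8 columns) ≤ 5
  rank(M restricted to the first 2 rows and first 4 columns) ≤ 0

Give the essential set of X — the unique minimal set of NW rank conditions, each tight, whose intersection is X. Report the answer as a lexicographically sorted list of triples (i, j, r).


Computing R[i][j] = min implied NW-rank bound (n=10, 31 conditions):

  0 | 0 | 0 | 0 | 0 | 0 | 1 | 1 | 1 | 1
  0 | 0 | 0 | 0 | 1 | 1 | 2 | 2 | 2 | 2
  0 | 1 | 1 | 1 | 2 | 2 | 3 | 3 | 3 | 3
  1 | 2 | 2 | 2 | 3 | 3 | 4 | 4 | 4 | 4
  1 | 2 | 2 | 2 | 3 | 3 | 4 | 4 | 5 | 5
  1 | 2 | 2 | 3 | 4 | 4 | 5 | 5 | 6 | 6
  1 | 2 | 2 | 3 | 4 | 4 | 5 | 5 | 6 | 7
  1 | 2 | 3 | 4 | 5 | 5 | 6 | 6 | 7 | 8
  1 | 2 | 3 | 4 | 5 | 5 | 6 | 7 | 8 | 9
  1 | 2 | 3 | 4 | 5 | 6 | 7 | 8 | 9 | 10

second differences of R give the permutation w = (7, 5, 2, 1, 9, 4, 10, 3, 8, 6).

10 SE-corners of the 20-cell Rothe diagram give Ess(w):

[(1, 6, 0), (2, 4, 0), (3, 1, 0), (5, 4, 2), (5, 6, 3), (5, 8, 4), (7, 3, 2), (7, 6, 4), (7, 8, 5), (9, 6, 5)]


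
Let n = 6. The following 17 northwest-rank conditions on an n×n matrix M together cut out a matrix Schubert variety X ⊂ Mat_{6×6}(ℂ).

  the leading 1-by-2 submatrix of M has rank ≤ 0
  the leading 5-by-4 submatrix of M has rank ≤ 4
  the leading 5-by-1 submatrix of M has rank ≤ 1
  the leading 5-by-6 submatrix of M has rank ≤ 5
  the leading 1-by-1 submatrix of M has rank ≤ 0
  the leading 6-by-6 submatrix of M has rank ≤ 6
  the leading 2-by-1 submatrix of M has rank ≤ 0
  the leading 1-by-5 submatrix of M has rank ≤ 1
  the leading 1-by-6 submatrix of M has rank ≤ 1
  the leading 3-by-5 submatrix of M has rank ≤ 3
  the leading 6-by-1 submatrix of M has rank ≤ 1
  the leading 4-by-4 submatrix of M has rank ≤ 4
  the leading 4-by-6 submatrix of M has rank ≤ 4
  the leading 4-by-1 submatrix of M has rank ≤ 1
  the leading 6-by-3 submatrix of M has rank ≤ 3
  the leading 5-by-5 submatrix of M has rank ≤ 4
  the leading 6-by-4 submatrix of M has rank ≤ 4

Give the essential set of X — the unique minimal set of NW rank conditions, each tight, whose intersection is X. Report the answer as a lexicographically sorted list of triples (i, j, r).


Computing R[i][j] = min implied NW-rank bound (n=6, 17 conditions):

  R[1]: 0 0 1 1 1 1
  R[2]: 0 1 2 2 2 2
  R[3]: 1 2 3 3 3 3
  R[4]: 1 2 3 4 4 4
  R[5]: 1 2 3 4 4 5
  R[6]: 1 2 3 4 5 6

second differences of R give the permutation w = (3, 2, 1, 4, 6, 5).

Fulton essential set (3 of the 4 Rothe cells):

[(1, 2, 0), (2, 1, 0), (5, 5, 4)]


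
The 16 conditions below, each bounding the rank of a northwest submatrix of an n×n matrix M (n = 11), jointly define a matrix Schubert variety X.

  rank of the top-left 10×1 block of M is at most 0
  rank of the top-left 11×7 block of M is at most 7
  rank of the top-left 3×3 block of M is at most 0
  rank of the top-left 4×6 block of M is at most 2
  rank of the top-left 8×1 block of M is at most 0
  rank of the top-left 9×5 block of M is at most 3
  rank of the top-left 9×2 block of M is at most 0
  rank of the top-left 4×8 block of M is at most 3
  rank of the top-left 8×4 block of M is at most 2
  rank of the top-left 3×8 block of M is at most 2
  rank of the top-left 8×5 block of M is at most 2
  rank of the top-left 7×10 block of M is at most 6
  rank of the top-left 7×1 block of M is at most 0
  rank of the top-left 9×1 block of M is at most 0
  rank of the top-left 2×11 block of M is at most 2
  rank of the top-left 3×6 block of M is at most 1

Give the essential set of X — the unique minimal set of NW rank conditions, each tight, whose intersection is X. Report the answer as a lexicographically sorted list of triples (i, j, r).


Propagating the 16 rank bounds to every northwest block:

  i=1: 0  0  0  1  1  1  1  1  1  1  1
  i=2: 0  0  0  1  1  1  2  2  2  2  2
  i=3: 0  0  0  1  1  1  2  2  3  3  3
  i=4: 0  0  1  2  2  2  3  3  4  4  4
  i=5: 0  0  1  2  2  3  4  4  5  5  5
  i=6: 0  0  1  2  2  3  4  5  6  6  6
  i=7: 0  0  1  2  2  3  4  5  6  6  7
  i=8: 0  0  1  2  2  3  4  5  6  7  8
  i=9: 0  0  1  2  3  4  5  6  7  8  9
  i=10: 0  1  2  3  4  5  6  7  8  9  10
  i=11: 1  2  3  4  5  6  7  8  9  10  11

second differences of R give the permutation w = (4, 7, 9, 3, 6, 8, 11, 10, 5, 2, 1).

Rothe diagram D(w) (32 cells), 7 SE-corners (essential conditions):

[(3, 3, 0), (3, 6, 1), (3, 8, 2), (7, 10, 6), (8, 5, 2), (9, 2, 0), (10, 1, 0)]


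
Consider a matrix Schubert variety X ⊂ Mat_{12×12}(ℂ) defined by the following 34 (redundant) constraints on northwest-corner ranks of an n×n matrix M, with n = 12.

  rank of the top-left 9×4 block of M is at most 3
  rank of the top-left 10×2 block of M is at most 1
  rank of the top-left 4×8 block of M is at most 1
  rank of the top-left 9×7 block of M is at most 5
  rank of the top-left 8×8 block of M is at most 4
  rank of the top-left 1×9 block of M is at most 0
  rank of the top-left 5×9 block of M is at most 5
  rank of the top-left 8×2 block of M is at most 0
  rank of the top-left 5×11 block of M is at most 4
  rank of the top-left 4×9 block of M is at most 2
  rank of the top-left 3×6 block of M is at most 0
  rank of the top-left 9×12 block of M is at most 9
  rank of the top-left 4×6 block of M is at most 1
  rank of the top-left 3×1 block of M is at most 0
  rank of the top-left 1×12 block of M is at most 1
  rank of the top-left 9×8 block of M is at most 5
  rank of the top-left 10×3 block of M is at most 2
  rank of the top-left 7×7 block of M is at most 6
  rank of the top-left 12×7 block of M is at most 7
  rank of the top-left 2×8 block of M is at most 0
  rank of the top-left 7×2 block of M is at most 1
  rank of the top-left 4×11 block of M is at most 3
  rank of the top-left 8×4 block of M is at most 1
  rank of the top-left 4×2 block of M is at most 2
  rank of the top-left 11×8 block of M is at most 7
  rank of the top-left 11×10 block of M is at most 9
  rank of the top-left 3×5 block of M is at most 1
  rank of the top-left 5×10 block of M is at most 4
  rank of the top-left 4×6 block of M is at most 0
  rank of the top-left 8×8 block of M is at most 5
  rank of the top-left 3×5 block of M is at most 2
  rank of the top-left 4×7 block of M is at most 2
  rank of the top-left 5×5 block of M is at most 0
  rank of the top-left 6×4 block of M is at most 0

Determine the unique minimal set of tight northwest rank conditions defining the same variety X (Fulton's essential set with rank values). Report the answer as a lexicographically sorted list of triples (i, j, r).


Reconstructing r_w from the 34 given conditions:

  R[1]: 0, 0, 0, 0, 0, 0, 0, 0, 0, 1, 1, 1
  R[2]: 0, 0, 0, 0, 0, 0, 0, 0, 1, 2, 2, 2
  R[3]: 0, 0, 0, 0, 0, 0, 1, 1, 2, 3, 3, 3
  R[4]: 0, 0, 0, 0, 0, 0, 1, 1, 2, 3, 3, 4
  R[5]: 0, 0, 0, 0, 0, 1, 2, 2, 3, 4, 4, 5
  R[6]: 0, 0, 0, 0, 1, 2, 3, 3, 4, 5, 5, 6
  R[7]: 0, 0, 1, 1, 2, 3, 4, 4, 5, 6, 6, 7
  R[8]: 0, 0, 1, 1, 2, 3, 4, 4, 5, 6, 7, 8
  R[9]: 1, 1, 2, 2, 3, 4, 5, 5, 6, 7, 8, 9
  R[10]: 1, 1, 2, 3, 4, 5, 6, 6, 7, 8, 9, 10
  R[11]: 1, 2, 3, 4, 5, 6, 7, 7, 8, 9, 10, 11
  R[12]: 1, 2, 3, 4, 5, 6, 7, 8, 9, 10, 11, 12

the unique w with this rank table is (10, 9, 7, 12, 6, 5, 3, 11, 1, 4, 2, 8).

Fulton essential set (11 of the 47 Rothe cells):

[(1, 9, 0), (2, 8, 0), (4, 6, 0), (4, 8, 1), (4, 11, 3), (5, 5, 0), (6, 4, 0), (8, 2, 0), (8, 4, 1), (8, 8, 4), (10, 2, 1)]
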